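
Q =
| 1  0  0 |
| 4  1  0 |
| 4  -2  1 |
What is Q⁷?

Q = I + N where N = [[0, 0, 0], [4, 0, 0], [4, -2, 0]] is strictly lower-triangular, so N³ = 0.
(I + N)⁷ = I + 7·N + 21·N² = [[1, 0, 0], [28, 1, 0], [-140, -14, 1]].

[[1, 0, 0], [28, 1, 0], [-140, -14, 1]]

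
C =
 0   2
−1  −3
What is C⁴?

tr C = −3 and det C = 2, so the characteristic polynomial is λ² − (−3)λ + (2) with roots −2 and −1.
Eigenvectors give P = [[−1, 2], [1, −1]] with P⁻¹ = [[1, 2], [1, 1]], and C = P·diag(−2, −1)·P⁻¹.
Then C⁴ = P·diag(16, 1)·P⁻¹ = [[−16, 2], [16, −1]] · [[1, 2], [1, 1]] = [[−14, −30], [15, 31]].

[[−14, −30], [15, 31]]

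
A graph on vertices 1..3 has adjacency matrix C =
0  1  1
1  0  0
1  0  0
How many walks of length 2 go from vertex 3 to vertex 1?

0

The number of length-2 walks from vertex 3 to vertex 1 is entry (3,1) of C^2, where C is the adjacency matrix.
C^2 = [[2, 0, 0], [0, 1, 1], [0, 1, 1]]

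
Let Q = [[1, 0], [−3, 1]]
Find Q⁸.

Q = I + N where N = [[0, 0], [−3, 0]] is strictly lower-triangular, so N² = 0.
(I + N)⁸ = I + 8·N = [[1, 0], [−24, 1]].

[[1, 0], [−24, 1]]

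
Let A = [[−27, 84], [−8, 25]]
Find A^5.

tr A = −2 and det A = −3, so the characteristic polynomial is λ² − (−2)λ + (−3) with roots −3 and 1.
Eigenvectors give P = [[7, 3], [2, 1]] with P⁻¹ = [[1, −3], [−2, 7]], and A = P·diag(−3, 1)·P⁻¹.
Then A^5 = P·diag(−243, 1)·P⁻¹ = [[−1701, 3], [−486, 1]] · [[1, −3], [−2, 7]] = [[−1707, 5124], [−488, 1465]].

[[−1707, 5124], [−488, 1465]]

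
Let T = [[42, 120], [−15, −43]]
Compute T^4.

[[−504, −1560], [195, 601]]

tr T = −1 and det T = −6, so the characteristic polynomial is λ² − (−1)λ + (−6) with roots 2 and −3.
Eigenvectors give P = [[−3, −8], [1, 3]] with P⁻¹ = [[−3, −8], [1, 3]], and T = P·diag(2, −3)·P⁻¹.
Then T^4 = P·diag(16, 81)·P⁻¹ = [[−48, −648], [16, 243]] · [[−3, −8], [1, 3]] = [[−504, −1560], [195, 601]].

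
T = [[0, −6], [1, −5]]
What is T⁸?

[[−12354, 37830], [−6305, 19171]]

tr T = −5 and det T = 6, so the characteristic polynomial is λ² − (−5)λ + (6) with roots −2 and −3.
Eigenvectors give P = [[3, −2], [1, −1]] with P⁻¹ = [[1, −2], [1, −3]], and T = P·diag(−2, −3)·P⁻¹.
Then T⁸ = P·diag(256, 6561)·P⁻¹ = [[768, −13122], [256, −6561]] · [[1, −2], [1, −3]] = [[−12354, 37830], [−6305, 19171]].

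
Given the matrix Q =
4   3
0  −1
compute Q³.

[[64, 39], [0, −1]]

Q² = [[16, 9], [0, 1]]
Q³ = [[64, 39], [0, −1]]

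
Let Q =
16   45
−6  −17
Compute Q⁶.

[[−314, −945], [126, 379]]

tr Q = −1 and det Q = −2, so the characteristic polynomial is λ² − (−1)λ + (−2) with roots −2 and 1.
Eigenvectors give P = [[5, 3], [−2, −1]] with P⁻¹ = [[−1, −3], [2, 5]], and Q = P·diag(−2, 1)·P⁻¹.
Then Q⁶ = P·diag(64, 1)·P⁻¹ = [[320, 3], [−128, −1]] · [[−1, −3], [2, 5]] = [[−314, −945], [126, 379]].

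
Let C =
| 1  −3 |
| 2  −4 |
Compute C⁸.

[[−509, 765], [−510, 766]]

tr C = −3 and det C = 2, so the characteristic polynomial is λ² − (−3)λ + (2) with roots −2 and −1.
Eigenvectors give P = [[−1, −3], [−1, −2]] with P⁻¹ = [[2, −3], [−1, 1]], and C = P·diag(−2, −1)·P⁻¹.
Then C⁸ = P·diag(256, 1)·P⁻¹ = [[−256, −3], [−256, −2]] · [[2, −3], [−1, 1]] = [[−509, 765], [−510, 766]].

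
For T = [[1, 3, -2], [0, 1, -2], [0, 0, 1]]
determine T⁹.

T = I + N where N = [[0, 3, -2], [0, 0, -2], [0, 0, 0]] is strictly upper-triangular, so N³ = 0.
(I + N)⁹ = I + 9·N + 36·N² = [[1, 27, -234], [0, 1, -18], [0, 0, 1]].

[[1, 27, -234], [0, 1, -18], [0, 0, 1]]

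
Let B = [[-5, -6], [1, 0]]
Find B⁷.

[[-6305, -12354], [2059, 3990]]

tr B = -5 and det B = 6, so the characteristic polynomial is λ² − (-5)λ + (6) with roots -2 and -3.
Eigenvectors give P = [[2, -3], [-1, 1]] with P⁻¹ = [[-1, -3], [-1, -2]], and B = P·diag(-2, -3)·P⁻¹.
Then B⁷ = P·diag(-128, -2187)·P⁻¹ = [[-256, 6561], [128, -2187]] · [[-1, -3], [-1, -2]] = [[-6305, -12354], [2059, 3990]].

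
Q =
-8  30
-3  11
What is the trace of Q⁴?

tr Q = 3 and det Q = 2, so the characteristic polynomial is λ² − (3)λ + (2) with roots 2 and 1.
Eigenvectors give P = [[3, 10], [1, 3]] with P⁻¹ = [[-3, 10], [1, -3]], and Q = P·diag(2, 1)·P⁻¹.
Then Q⁴ = P·diag(16, 1)·P⁻¹ = [[48, 10], [16, 3]] · [[-3, 10], [1, -3]] = [[-134, 450], [-45, 151]].

17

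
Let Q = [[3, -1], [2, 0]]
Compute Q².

[[7, -3], [6, -2]]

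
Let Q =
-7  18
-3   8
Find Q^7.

tr Q = 1 and det Q = -2, so the characteristic polynomial is λ² − (1)λ + (-2) with roots -1 and 2.
Eigenvectors give P = [[3, 2], [1, 1]] with P⁻¹ = [[1, -2], [-1, 3]], and Q = P·diag(-1, 2)·P⁻¹.
Then Q^7 = P·diag(-1, 128)·P⁻¹ = [[-3, 256], [-1, 128]] · [[1, -2], [-1, 3]] = [[-259, 774], [-129, 386]].

[[-259, 774], [-129, 386]]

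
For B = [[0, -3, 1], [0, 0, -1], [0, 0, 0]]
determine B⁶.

B is strictly triangular, hence nilpotent: B³ = 0, so B⁶ = 0.

[[0, 0, 0], [0, 0, 0], [0, 0, 0]]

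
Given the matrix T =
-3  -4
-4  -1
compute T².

[[25, 16], [16, 17]]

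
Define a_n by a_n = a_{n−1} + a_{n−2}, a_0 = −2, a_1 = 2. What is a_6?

6

With companion matrix M = [[1, 1], [1, 0]], [a_n, a_{n−1}]ᵀ = M·[a_{n−1}, a_{n−2}]ᵀ, so [a_6, a_5]ᵀ = M⁵·[a_1, a_0]ᵀ.
M⁵ = [[8, 5], [5, 3]], giving [a_6, a_5]ᵀ = [[6], [4]].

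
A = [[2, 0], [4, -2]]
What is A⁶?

tr A = 0 and det A = -4, so the characteristic polynomial is λ² − (0)λ + (-4) with roots 2 and -2.
Eigenvectors give P = [[-1, 0], [-1, -1]] with P⁻¹ = [[-1, 0], [1, -1]], and A = P·diag(2, -2)·P⁻¹.
Then A⁶ = P·diag(64, 64)·P⁻¹ = [[-64, 0], [-64, -64]] · [[-1, 0], [1, -1]] = [[64, 0], [0, 64]].

[[64, 0], [0, 64]]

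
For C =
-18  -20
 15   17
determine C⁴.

tr C = -1 and det C = -6, so the characteristic polynomial is λ² − (-1)λ + (-6) with roots 2 and -3.
Eigenvectors give P = [[1, -4], [-1, 3]] with P⁻¹ = [[-3, -4], [-1, -1]], and C = P·diag(2, -3)·P⁻¹.
Then C⁴ = P·diag(16, 81)·P⁻¹ = [[16, -324], [-16, 243]] · [[-3, -4], [-1, -1]] = [[276, 260], [-195, -179]].

[[276, 260], [-195, -179]]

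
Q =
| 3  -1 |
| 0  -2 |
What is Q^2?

[[9, -1], [0, 4]]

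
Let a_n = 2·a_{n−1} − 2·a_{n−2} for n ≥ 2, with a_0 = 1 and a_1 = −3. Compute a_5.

With companion matrix M = [[2, −2], [1, 0]], [a_n, a_{n−1}]ᵀ = M·[a_{n−1}, a_{n−2}]ᵀ, so [a_5, a_4]ᵀ = M^4·[a_1, a_0]ᵀ.
M^4 = [[−4, 0], [0, −4]], giving [a_5, a_4]ᵀ = [[12], [−4]].

12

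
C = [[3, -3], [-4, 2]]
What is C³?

C² = [[21, -15], [-20, 16]]
C³ = [[123, -93], [-124, 92]]

[[123, -93], [-124, 92]]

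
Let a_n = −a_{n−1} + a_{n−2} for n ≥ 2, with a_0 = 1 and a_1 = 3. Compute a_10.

−131

With companion matrix A = [[−1, 1], [1, 0]], [a_n, a_{n−1}]ᵀ = A·[a_{n−1}, a_{n−2}]ᵀ, so [a_10, a_9]ᵀ = A⁹·[a_1, a_0]ᵀ.
A⁹ = [[−55, 34], [34, −21]], giving [a_10, a_9]ᵀ = [[−131], [81]].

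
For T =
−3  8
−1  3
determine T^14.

[[1, 0], [0, 1]]

T² = I (check: tr T = 0 and det T = −1), so T^14 = I since 14 is even.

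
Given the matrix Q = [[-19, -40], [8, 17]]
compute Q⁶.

[[3641, 7280], [-1456, -2911]]

tr Q = -2 and det Q = -3, so the characteristic polynomial is λ² − (-2)λ + (-3) with roots -3 and 1.
Eigenvectors give P = [[-5, 2], [2, -1]] with P⁻¹ = [[-1, -2], [-2, -5]], and Q = P·diag(-3, 1)·P⁻¹.
Then Q⁶ = P·diag(729, 1)·P⁻¹ = [[-3645, 2], [1458, -1]] · [[-1, -2], [-2, -5]] = [[3641, 7280], [-1456, -2911]].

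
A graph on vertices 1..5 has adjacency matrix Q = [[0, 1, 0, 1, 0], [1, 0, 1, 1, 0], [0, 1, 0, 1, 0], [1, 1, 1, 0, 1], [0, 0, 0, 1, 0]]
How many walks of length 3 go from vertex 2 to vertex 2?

The number of length-3 walks from vertex 2 to vertex 2 is entry (2,2) of Q^3, where Q is the adjacency matrix.
Q^2 = [[2, 1, 2, 1, 1], [1, 3, 1, 2, 1], [2, 1, 2, 1, 1], [1, 2, 1, 4, 0], [1, 1, 1, 0, 1]]
Q^3 = [[2, 5, 2, 6, 1], [5, 4, 5, 6, 2], [2, 5, 2, 6, 1], [6, 6, 6, 4, 4], [1, 2, 1, 4, 0]]

4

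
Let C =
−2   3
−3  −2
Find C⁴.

C² = [[−5, −12], [12, −5]]
C³ = [[46, 9], [−9, 46]]
C⁴ = [[−119, 120], [−120, −119]]

[[−119, 120], [−120, −119]]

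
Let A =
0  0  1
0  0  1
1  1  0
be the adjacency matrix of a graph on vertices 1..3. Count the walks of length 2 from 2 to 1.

The number of length-2 walks from vertex 2 to vertex 1 is entry (2,1) of A², where A is the adjacency matrix.
A² = [[1, 1, 0], [1, 1, 0], [0, 0, 2]]

1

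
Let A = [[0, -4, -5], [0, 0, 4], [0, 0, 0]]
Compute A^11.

[[0, 0, 0], [0, 0, 0], [0, 0, 0]]

A is strictly triangular, hence nilpotent: A^3 = 0, so A^11 = 0.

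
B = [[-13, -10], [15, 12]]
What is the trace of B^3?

tr B = -1 and det B = -6, so the characteristic polynomial is λ² − (-1)λ + (-6) with roots -3 and 2.
Eigenvectors give P = [[-1, -2], [1, 3]] with P⁻¹ = [[-3, -2], [1, 1]], and B = P·diag(-3, 2)·P⁻¹.
Then B^3 = P·diag(-27, 8)·P⁻¹ = [[27, -16], [-27, 24]] · [[-3, -2], [1, 1]] = [[-97, -70], [105, 78]].

-19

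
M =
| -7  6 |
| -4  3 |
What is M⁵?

tr M = -4 and det M = 3, so the characteristic polynomial is λ² − (-4)λ + (3) with roots -3 and -1.
Eigenvectors give P = [[-3, -1], [-2, -1]] with P⁻¹ = [[-1, 1], [2, -3]], and M = P·diag(-3, -1)·P⁻¹.
Then M⁵ = P·diag(-243, -1)·P⁻¹ = [[729, 1], [486, 1]] · [[-1, 1], [2, -3]] = [[-727, 726], [-484, 483]].

[[-727, 726], [-484, 483]]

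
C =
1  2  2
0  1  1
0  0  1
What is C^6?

[[1, 12, 42], [0, 1, 6], [0, 0, 1]]

C = I + N where N = [[0, 2, 2], [0, 0, 1], [0, 0, 0]] is strictly upper-triangular, so N^3 = 0.
(I + N)^6 = I + 6·N + 15·N^2 = [[1, 12, 42], [0, 1, 6], [0, 0, 1]].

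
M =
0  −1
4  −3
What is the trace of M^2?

1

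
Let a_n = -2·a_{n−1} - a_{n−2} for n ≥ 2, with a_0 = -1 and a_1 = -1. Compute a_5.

-9

With companion matrix C = [[-2, -1], [1, 0]], [a_n, a_{n−1}]ᵀ = C·[a_{n−1}, a_{n−2}]ᵀ, so [a_5, a_4]ᵀ = C⁴·[a_1, a_0]ᵀ.
C⁴ = [[5, 4], [-4, -3]], giving [a_5, a_4]ᵀ = [[-9], [7]].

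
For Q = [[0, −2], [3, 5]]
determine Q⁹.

tr Q = 5 and det Q = 6, so the characteristic polynomial is λ² − (5)λ + (6) with roots 2 and 3.
Eigenvectors give P = [[−1, −2], [1, 3]] with P⁻¹ = [[−3, −2], [1, 1]], and Q = P·diag(2, 3)·P⁻¹.
Then Q⁹ = P·diag(512, 19683)·P⁻¹ = [[−512, −39366], [512, 59049]] · [[−3, −2], [1, 1]] = [[−37830, −38342], [57513, 58025]].

[[−37830, −38342], [57513, 58025]]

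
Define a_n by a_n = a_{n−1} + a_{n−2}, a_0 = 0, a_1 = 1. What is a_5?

With companion matrix T = [[1, 1], [1, 0]], [a_n, a_{n−1}]ᵀ = T·[a_{n−1}, a_{n−2}]ᵀ, so [a_5, a_4]ᵀ = T⁴·[a_1, a_0]ᵀ.
T⁴ = [[5, 3], [3, 2]], giving [a_5, a_4]ᵀ = [[5], [3]].

5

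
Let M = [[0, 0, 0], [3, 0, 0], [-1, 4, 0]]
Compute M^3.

M is strictly triangular, hence nilpotent: M^3 = 0, so M^3 = 0.

[[0, 0, 0], [0, 0, 0], [0, 0, 0]]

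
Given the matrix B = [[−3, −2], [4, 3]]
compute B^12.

[[1, 0], [0, 1]]

B² = I (check: tr B = 0 and det B = −1), so B^12 = I since 12 is even.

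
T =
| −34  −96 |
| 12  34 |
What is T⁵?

tr T = 0 and det T = −4, so the characteristic polynomial is λ² − (0)λ + (−4) with roots −2 and 2.
Eigenvectors give P = [[−3, −8], [1, 3]] with P⁻¹ = [[−3, −8], [1, 3]], and T = P·diag(−2, 2)·P⁻¹.
Then T⁵ = P·diag(−32, 32)·P⁻¹ = [[96, −256], [−32, 96]] · [[−3, −8], [1, 3]] = [[−544, −1536], [192, 544]].

[[−544, −1536], [192, 544]]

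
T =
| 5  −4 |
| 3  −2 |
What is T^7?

tr T = 3 and det T = 2, so the characteristic polynomial is λ² − (3)λ + (2) with roots 1 and 2.
Eigenvectors give P = [[1, 4], [1, 3]] with P⁻¹ = [[−3, 4], [1, −1]], and T = P·diag(1, 2)·P⁻¹.
Then T^7 = P·diag(1, 128)·P⁻¹ = [[1, 512], [1, 384]] · [[−3, 4], [1, −1]] = [[509, −508], [381, −380]].

[[509, −508], [381, −380]]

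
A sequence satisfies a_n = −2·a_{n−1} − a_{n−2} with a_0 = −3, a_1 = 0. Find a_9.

With companion matrix M = [[−2, −1], [1, 0]], [a_n, a_{n−1}]ᵀ = M·[a_{n−1}, a_{n−2}]ᵀ, so [a_9, a_8]ᵀ = M⁸·[a_1, a_0]ᵀ.
M⁸ = [[9, 8], [−8, −7]], giving [a_9, a_8]ᵀ = [[−24], [21]].

−24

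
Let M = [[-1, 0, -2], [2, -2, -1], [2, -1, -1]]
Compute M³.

M² = [[-3, 2, 4], [-8, 5, -1], [-6, 3, -2]]
M³ = [[15, -8, 0], [16, -9, 12], [8, -4, 11]]

[[15, -8, 0], [16, -9, 12], [8, -4, 11]]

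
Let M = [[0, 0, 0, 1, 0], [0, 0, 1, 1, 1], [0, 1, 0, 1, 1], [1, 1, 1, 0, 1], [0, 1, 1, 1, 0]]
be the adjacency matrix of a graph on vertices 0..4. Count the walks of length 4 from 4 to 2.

The number of length-4 walks from vertex 4 to vertex 2 is entry (4,2) of M^4, where M is the adjacency matrix.
M^2 = [[1, 1, 1, 0, 1], [1, 3, 2, 2, 2], [1, 2, 3, 2, 2], [0, 2, 2, 4, 2], [1, 2, 2, 2, 3]]
M^3 = [[0, 2, 2, 4, 2], [2, 6, 7, 8, 7], [2, 7, 6, 8, 7], [4, 8, 8, 6, 8], [2, 7, 7, 8, 6]]
M^4 = [[4, 8, 8, 6, 8], [8, 22, 21, 22, 21], [8, 21, 22, 22, 21], [6, 22, 22, 28, 22], [8, 21, 21, 22, 22]]

21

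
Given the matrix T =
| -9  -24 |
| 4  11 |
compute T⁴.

[[-159, -480], [80, 241]]

tr T = 2 and det T = -3, so the characteristic polynomial is λ² − (2)λ + (-3) with roots 3 and -1.
Eigenvectors give P = [[-2, 3], [1, -1]] with P⁻¹ = [[1, 3], [1, 2]], and T = P·diag(3, -1)·P⁻¹.
Then T⁴ = P·diag(81, 1)·P⁻¹ = [[-162, 3], [81, -1]] · [[1, 3], [1, 2]] = [[-159, -480], [80, 241]].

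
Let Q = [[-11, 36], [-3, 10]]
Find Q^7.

tr Q = -1 and det Q = -2, so the characteristic polynomial is λ² − (-1)λ + (-2) with roots -2 and 1.
Eigenvectors give P = [[4, 3], [1, 1]] with P⁻¹ = [[1, -3], [-1, 4]], and Q = P·diag(-2, 1)·P⁻¹.
Then Q^7 = P·diag(-128, 1)·P⁻¹ = [[-512, 3], [-128, 1]] · [[1, -3], [-1, 4]] = [[-515, 1548], [-129, 388]].

[[-515, 1548], [-129, 388]]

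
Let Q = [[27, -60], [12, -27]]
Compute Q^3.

[[243, -540], [108, -243]]

tr Q = 0 and det Q = -9, so the characteristic polynomial is λ² − (0)λ + (-9) with roots 3 and -3.
Eigenvectors give P = [[5, -2], [2, -1]] with P⁻¹ = [[1, -2], [2, -5]], and Q = P·diag(3, -3)·P⁻¹.
Then Q^3 = P·diag(27, -27)·P⁻¹ = [[135, 54], [54, 27]] · [[1, -2], [2, -5]] = [[243, -540], [108, -243]].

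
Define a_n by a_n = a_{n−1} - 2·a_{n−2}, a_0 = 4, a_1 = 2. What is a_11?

With companion matrix A = [[1, -2], [1, 0]], [a_n, a_{n−1}]ᵀ = A·[a_{n−1}, a_{n−2}]ᵀ, so [a_11, a_10]ᵀ = A¹⁰·[a_1, a_0]ᵀ.
A¹⁰ = [[23, 22], [-11, 34]], giving [a_11, a_10]ᵀ = [[134], [114]].

134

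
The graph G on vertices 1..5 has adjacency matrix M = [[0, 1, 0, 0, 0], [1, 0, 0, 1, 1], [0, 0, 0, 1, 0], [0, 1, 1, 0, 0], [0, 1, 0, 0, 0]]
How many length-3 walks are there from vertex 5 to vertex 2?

3

The number of length-3 walks from vertex 5 to vertex 2 is entry (5,2) of M³, where M is the adjacency matrix.
M² = [[1, 0, 0, 1, 1], [0, 3, 1, 0, 0], [0, 1, 1, 0, 0], [1, 0, 0, 2, 1], [1, 0, 0, 1, 1]]
M³ = [[0, 3, 1, 0, 0], [3, 0, 0, 4, 3], [1, 0, 0, 2, 1], [0, 4, 2, 0, 0], [0, 3, 1, 0, 0]]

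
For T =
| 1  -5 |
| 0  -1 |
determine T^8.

[[1, 0], [0, 1]]

T² = I (check: tr T = 0 and det T = -1), so T^8 = I since 8 is even.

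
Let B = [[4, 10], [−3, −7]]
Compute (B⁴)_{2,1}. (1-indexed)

45

tr B = −3 and det B = 2, so the characteristic polynomial is λ² − (−3)λ + (2) with roots −1 and −2.
Eigenvectors give P = [[−2, −5], [1, 3]] with P⁻¹ = [[−3, −5], [1, 2]], and B = P·diag(−1, −2)·P⁻¹.
Then B⁴ = P·diag(1, 16)·P⁻¹ = [[−2, −80], [1, 48]] · [[−3, −5], [1, 2]] = [[−74, −150], [45, 91]].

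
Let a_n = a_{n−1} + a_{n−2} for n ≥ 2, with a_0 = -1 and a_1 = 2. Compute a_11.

123

With companion matrix A = [[1, 1], [1, 0]], [a_n, a_{n−1}]ᵀ = A·[a_{n−1}, a_{n−2}]ᵀ, so [a_11, a_10]ᵀ = A¹⁰·[a_1, a_0]ᵀ.
A¹⁰ = [[89, 55], [55, 34]], giving [a_11, a_10]ᵀ = [[123], [76]].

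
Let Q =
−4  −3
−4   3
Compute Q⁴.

Q² = [[28, 3], [4, 21]]
Q³ = [[−124, −75], [−100, 51]]
Q⁴ = [[796, 147], [196, 453]]

[[796, 147], [196, 453]]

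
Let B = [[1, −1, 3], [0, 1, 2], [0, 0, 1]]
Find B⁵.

[[1, −5, −5], [0, 1, 10], [0, 0, 1]]

B = I + N where N = [[0, −1, 3], [0, 0, 2], [0, 0, 0]] is strictly upper-triangular, so N³ = 0.
(I + N)⁵ = I + 5·N + 10·N² = [[1, −5, −5], [0, 1, 10], [0, 0, 1]].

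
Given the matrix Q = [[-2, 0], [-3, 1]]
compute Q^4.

[[16, 0], [15, 1]]

Q^2 = [[4, 0], [3, 1]]
Q^3 = [[-8, 0], [-9, 1]]
Q^4 = [[16, 0], [15, 1]]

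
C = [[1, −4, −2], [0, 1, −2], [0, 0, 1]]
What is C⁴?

C = I + N where N = [[0, −4, −2], [0, 0, −2], [0, 0, 0]] is strictly upper-triangular, so N³ = 0.
(I + N)⁴ = I + 4·N + 6·N² = [[1, −16, 40], [0, 1, −8], [0, 0, 1]].

[[1, −16, 40], [0, 1, −8], [0, 0, 1]]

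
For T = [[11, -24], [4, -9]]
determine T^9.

[[59051, -118104], [19684, -39369]]

tr T = 2 and det T = -3, so the characteristic polynomial is λ² − (2)λ + (-3) with roots 3 and -1.
Eigenvectors give P = [[3, -2], [1, -1]] with P⁻¹ = [[1, -2], [1, -3]], and T = P·diag(3, -1)·P⁻¹.
Then T^9 = P·diag(19683, -1)·P⁻¹ = [[59049, 2], [19683, 1]] · [[1, -2], [1, -3]] = [[59051, -118104], [19684, -39369]].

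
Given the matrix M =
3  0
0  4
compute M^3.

[[27, 0], [0, 64]]

M^2 = [[9, 0], [0, 16]]
M^3 = [[27, 0], [0, 64]]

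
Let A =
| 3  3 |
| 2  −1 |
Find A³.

A² = [[15, 6], [4, 7]]
A³ = [[57, 39], [26, 5]]

[[57, 39], [26, 5]]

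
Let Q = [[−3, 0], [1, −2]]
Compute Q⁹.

tr Q = −5 and det Q = 6, so the characteristic polynomial is λ² − (−5)λ + (6) with roots −3 and −2.
Eigenvectors give P = [[−1, 0], [1, 1]] with P⁻¹ = [[−1, 0], [1, 1]], and Q = P·diag(−3, −2)·P⁻¹.
Then Q⁹ = P·diag(−19683, −512)·P⁻¹ = [[19683, 0], [−19683, −512]] · [[−1, 0], [1, 1]] = [[−19683, 0], [19171, −512]].

[[−19683, 0], [19171, −512]]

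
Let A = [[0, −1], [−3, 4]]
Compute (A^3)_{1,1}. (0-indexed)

A^2 = [[3, −4], [−12, 19]]
A^3 = [[12, −19], [−57, 88]]

88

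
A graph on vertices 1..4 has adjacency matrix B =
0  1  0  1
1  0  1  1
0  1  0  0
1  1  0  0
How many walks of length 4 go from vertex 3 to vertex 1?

The number of length-4 walks from vertex 3 to vertex 1 is entry (3,1) of B⁴, where B is the adjacency matrix.
B² = [[2, 1, 1, 1], [1, 3, 0, 1], [1, 0, 1, 1], [1, 1, 1, 2]]
B³ = [[2, 4, 1, 3], [4, 2, 3, 4], [1, 3, 0, 1], [3, 4, 1, 2]]
B⁴ = [[7, 6, 4, 6], [6, 11, 2, 6], [4, 2, 3, 4], [6, 6, 4, 7]]

4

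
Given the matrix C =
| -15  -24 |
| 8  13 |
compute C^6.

tr C = -2 and det C = -3, so the characteristic polynomial is λ² − (-2)λ + (-3) with roots 1 and -3.
Eigenvectors give P = [[-3, -2], [2, 1]] with P⁻¹ = [[1, 2], [-2, -3]], and C = P·diag(1, -3)·P⁻¹.
Then C^6 = P·diag(1, 729)·P⁻¹ = [[-3, -1458], [2, 729]] · [[1, 2], [-2, -3]] = [[2913, 4368], [-1456, -2183]].

[[2913, 4368], [-1456, -2183]]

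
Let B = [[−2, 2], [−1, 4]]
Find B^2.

[[2, 4], [−2, 14]]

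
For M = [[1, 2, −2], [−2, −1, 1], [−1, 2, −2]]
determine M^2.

[[−1, −4, 4], [−1, −1, 1], [−3, −8, 8]]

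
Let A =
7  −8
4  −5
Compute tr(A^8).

tr A = 2 and det A = −3, so the characteristic polynomial is λ² − (2)λ + (−3) with roots −1 and 3.
Eigenvectors give P = [[1, 2], [1, 1]] with P⁻¹ = [[−1, 2], [1, −1]], and A = P·diag(−1, 3)·P⁻¹.
Then A^8 = P·diag(1, 6561)·P⁻¹ = [[1, 13122], [1, 6561]] · [[−1, 2], [1, −1]] = [[13121, −13120], [6560, −6559]].

6562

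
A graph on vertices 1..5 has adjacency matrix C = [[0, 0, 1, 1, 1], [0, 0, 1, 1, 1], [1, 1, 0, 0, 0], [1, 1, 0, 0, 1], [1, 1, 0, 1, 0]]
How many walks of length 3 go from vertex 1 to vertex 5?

7

The number of length-3 walks from vertex 1 to vertex 5 is entry (1,5) of C³, where C is the adjacency matrix.
C² = [[3, 3, 0, 1, 1], [3, 3, 0, 1, 1], [0, 0, 2, 2, 2], [1, 1, 2, 3, 2], [1, 1, 2, 2, 3]]
C³ = [[2, 2, 6, 7, 7], [2, 2, 6, 7, 7], [6, 6, 0, 2, 2], [7, 7, 2, 4, 5], [7, 7, 2, 5, 4]]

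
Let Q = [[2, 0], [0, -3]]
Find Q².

[[4, 0], [0, 9]]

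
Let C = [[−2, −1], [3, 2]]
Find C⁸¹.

C² = I (check: tr C = 0 and det C = −1), so C⁸¹ = C since 81 is odd.

[[−2, −1], [3, 2]]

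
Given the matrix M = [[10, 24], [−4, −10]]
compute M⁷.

tr M = 0 and det M = −4, so the characteristic polynomial is λ² − (0)λ + (−4) with roots −2 and 2.
Eigenvectors give P = [[−2, 3], [1, −1]] with P⁻¹ = [[1, 3], [1, 2]], and M = P·diag(−2, 2)·P⁻¹.
Then M⁷ = P·diag(−128, 128)·P⁻¹ = [[256, 384], [−128, −128]] · [[1, 3], [1, 2]] = [[640, 1536], [−256, −640]].

[[640, 1536], [−256, −640]]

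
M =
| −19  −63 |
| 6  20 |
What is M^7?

[[−775, −2709], [258, 902]]

tr M = 1 and det M = −2, so the characteristic polynomial is λ² − (1)λ + (−2) with roots 2 and −1.
Eigenvectors give P = [[−3, 7], [1, −2]] with P⁻¹ = [[2, 7], [1, 3]], and M = P·diag(2, −1)·P⁻¹.
Then M^7 = P·diag(128, −1)·P⁻¹ = [[−384, −7], [128, 2]] · [[2, 7], [1, 3]] = [[−775, −2709], [258, 902]].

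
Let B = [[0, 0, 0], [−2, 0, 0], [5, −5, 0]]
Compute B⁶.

[[0, 0, 0], [0, 0, 0], [0, 0, 0]]

B is strictly triangular, hence nilpotent: B³ = 0, so B⁶ = 0.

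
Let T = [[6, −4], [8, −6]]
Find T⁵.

[[96, −64], [128, −96]]

tr T = 0 and det T = −4, so the characteristic polynomial is λ² − (0)λ + (−4) with roots 2 and −2.
Eigenvectors give P = [[−1, 1], [−1, 2]] with P⁻¹ = [[−2, 1], [−1, 1]], and T = P·diag(2, −2)·P⁻¹.
Then T⁵ = P·diag(32, −32)·P⁻¹ = [[−32, −32], [−32, −64]] · [[−2, 1], [−1, 1]] = [[96, −64], [128, −96]].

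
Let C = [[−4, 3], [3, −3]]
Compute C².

[[25, −21], [−21, 18]]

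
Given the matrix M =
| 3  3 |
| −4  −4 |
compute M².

[[−3, −3], [4, 4]]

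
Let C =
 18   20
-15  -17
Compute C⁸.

[[25476, 25220], [-18915, -18659]]

tr C = 1 and det C = -6, so the characteristic polynomial is λ² − (1)λ + (-6) with roots 3 and -2.
Eigenvectors give P = [[-4, 1], [3, -1]] with P⁻¹ = [[-1, -1], [-3, -4]], and C = P·diag(3, -2)·P⁻¹.
Then C⁸ = P·diag(6561, 256)·P⁻¹ = [[-26244, 256], [19683, -256]] · [[-1, -1], [-3, -4]] = [[25476, 25220], [-18915, -18659]].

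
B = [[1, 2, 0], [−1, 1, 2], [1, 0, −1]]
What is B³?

[[−1, 2, 4], [1, −1, −2], [−1, 2, 3]]

B² = [[−1, 4, 4], [0, −1, 0], [0, 2, 1]]
B³ = [[−1, 2, 4], [1, −1, −2], [−1, 2, 3]]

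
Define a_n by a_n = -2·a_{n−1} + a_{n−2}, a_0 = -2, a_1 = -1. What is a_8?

With companion matrix B = [[-2, 1], [1, 0]], [a_n, a_{n−1}]ᵀ = B·[a_{n−1}, a_{n−2}]ᵀ, so [a_8, a_7]ᵀ = B⁷·[a_1, a_0]ᵀ.
B⁷ = [[-408, 169], [169, -70]], giving [a_8, a_7]ᵀ = [[70], [-29]].

70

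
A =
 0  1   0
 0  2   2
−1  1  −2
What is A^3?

A^2 = [[0, 2, 2], [−2, 6, 0], [2, −1, 6]]
A^3 = [[−2, 6, 0], [0, 10, 12], [−6, 6, −14]]

[[−2, 6, 0], [0, 10, 12], [−6, 6, −14]]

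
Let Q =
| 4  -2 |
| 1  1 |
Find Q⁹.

tr Q = 5 and det Q = 6, so the characteristic polynomial is λ² − (5)λ + (6) with roots 2 and 3.
Eigenvectors give P = [[1, -2], [1, -1]] with P⁻¹ = [[-1, 2], [-1, 1]], and Q = P·diag(2, 3)·P⁻¹.
Then Q⁹ = P·diag(512, 19683)·P⁻¹ = [[512, -39366], [512, -19683]] · [[-1, 2], [-1, 1]] = [[38854, -38342], [19171, -18659]].

[[38854, -38342], [19171, -18659]]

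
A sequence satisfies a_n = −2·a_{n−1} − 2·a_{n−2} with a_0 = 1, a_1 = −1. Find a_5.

With companion matrix Q = [[−2, −2], [1, 0]], [a_n, a_{n−1}]ᵀ = Q·[a_{n−1}, a_{n−2}]ᵀ, so [a_5, a_4]ᵀ = Q⁴·[a_1, a_0]ᵀ.
Q⁴ = [[−4, 0], [0, −4]], giving [a_5, a_4]ᵀ = [[4], [−4]].

4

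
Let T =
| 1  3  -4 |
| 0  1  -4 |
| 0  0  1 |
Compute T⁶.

T = I + N where N = [[0, 3, -4], [0, 0, -4], [0, 0, 0]] is strictly upper-triangular, so N³ = 0.
(I + N)⁶ = I + 6·N + 15·N² = [[1, 18, -204], [0, 1, -24], [0, 0, 1]].

[[1, 18, -204], [0, 1, -24], [0, 0, 1]]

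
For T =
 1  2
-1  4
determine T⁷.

tr T = 5 and det T = 6, so the characteristic polynomial is λ² − (5)λ + (6) with roots 2 and 3.
Eigenvectors give P = [[2, -1], [1, -1]] with P⁻¹ = [[1, -1], [1, -2]], and T = P·diag(2, 3)·P⁻¹.
Then T⁷ = P·diag(128, 2187)·P⁻¹ = [[256, -2187], [128, -2187]] · [[1, -1], [1, -2]] = [[-1931, 4118], [-2059, 4246]].

[[-1931, 4118], [-2059, 4246]]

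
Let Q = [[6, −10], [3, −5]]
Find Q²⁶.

[[6, −10], [3, −5]]

Q² = Q (a projection; rank 1, trace 1), so Q²⁶ = Q.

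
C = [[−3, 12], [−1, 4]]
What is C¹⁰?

[[−3, 12], [−1, 4]]

C² = C (a projection; rank 1, trace 1), so C¹⁰ = C.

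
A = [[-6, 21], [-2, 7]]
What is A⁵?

[[-6, 21], [-2, 7]]

A² = A (a projection; rank 1, trace 1), so A⁵ = A.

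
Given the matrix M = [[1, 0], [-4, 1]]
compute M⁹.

[[1, 0], [-36, 1]]

M = I + N where N = [[0, 0], [-4, 0]] is strictly lower-triangular, so N² = 0.
(I + N)⁹ = I + 9·N = [[1, 0], [-36, 1]].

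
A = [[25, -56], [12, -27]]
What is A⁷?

[[13129, -30632], [6564, -15315]]

tr A = -2 and det A = -3, so the characteristic polynomial is λ² − (-2)λ + (-3) with roots -3 and 1.
Eigenvectors give P = [[-2, 7], [-1, 3]] with P⁻¹ = [[3, -7], [1, -2]], and A = P·diag(-3, 1)·P⁻¹.
Then A⁷ = P·diag(-2187, 1)·P⁻¹ = [[4374, 7], [2187, 3]] · [[3, -7], [1, -2]] = [[13129, -30632], [6564, -15315]].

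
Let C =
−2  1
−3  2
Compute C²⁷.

[[−2, 1], [−3, 2]]

C² = I (check: tr C = 0 and det C = −1), so C²⁷ = C since 27 is odd.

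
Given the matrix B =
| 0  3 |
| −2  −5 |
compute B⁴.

[[−114, −195], [130, 211]]

tr B = −5 and det B = 6, so the characteristic polynomial is λ² − (−5)λ + (6) with roots −2 and −3.
Eigenvectors give P = [[3, −1], [−2, 1]] with P⁻¹ = [[1, 1], [2, 3]], and B = P·diag(−2, −3)·P⁻¹.
Then B⁴ = P·diag(16, 81)·P⁻¹ = [[48, −81], [−32, 81]] · [[1, 1], [2, 3]] = [[−114, −195], [130, 211]].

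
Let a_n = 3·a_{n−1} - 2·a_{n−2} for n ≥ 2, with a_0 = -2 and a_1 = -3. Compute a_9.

-513

With companion matrix A = [[3, -2], [1, 0]], [a_n, a_{n−1}]ᵀ = A·[a_{n−1}, a_{n−2}]ᵀ, so [a_9, a_8]ᵀ = A⁸·[a_1, a_0]ᵀ.
A⁸ = [[511, -510], [255, -254]], giving [a_9, a_8]ᵀ = [[-513], [-257]].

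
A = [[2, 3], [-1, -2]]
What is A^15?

A² = I (check: tr A = 0 and det A = -1), so A^15 = A since 15 is odd.

[[2, 3], [-1, -2]]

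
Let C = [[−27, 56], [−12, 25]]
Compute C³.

tr C = −2 and det C = −3, so the characteristic polynomial is λ² − (−2)λ + (−3) with roots 1 and −3.
Eigenvectors give P = [[−2, −7], [−1, −3]] with P⁻¹ = [[3, −7], [−1, 2]], and C = P·diag(1, −3)·P⁻¹.
Then C³ = P·diag(1, −27)·P⁻¹ = [[−2, 189], [−1, 81]] · [[3, −7], [−1, 2]] = [[−195, 392], [−84, 169]].

[[−195, 392], [−84, 169]]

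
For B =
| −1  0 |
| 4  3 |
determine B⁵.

tr B = 2 and det B = −3, so the characteristic polynomial is λ² − (2)λ + (−3) with roots 3 and −1.
Eigenvectors give P = [[0, −1], [1, 1]] with P⁻¹ = [[1, 1], [−1, 0]], and B = P·diag(3, −1)·P⁻¹.
Then B⁵ = P·diag(243, −1)·P⁻¹ = [[0, 1], [243, −1]] · [[1, 1], [−1, 0]] = [[−1, 0], [244, 243]].

[[−1, 0], [244, 243]]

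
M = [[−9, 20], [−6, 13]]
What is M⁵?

tr M = 4 and det M = 3, so the characteristic polynomial is λ² − (4)λ + (3) with roots 1 and 3.
Eigenvectors give P = [[2, −5], [1, −3]] with P⁻¹ = [[3, −5], [1, −2]], and M = P·diag(1, 3)·P⁻¹.
Then M⁵ = P·diag(1, 243)·P⁻¹ = [[2, −1215], [1, −729]] · [[3, −5], [1, −2]] = [[−1209, 2420], [−726, 1453]].

[[−1209, 2420], [−726, 1453]]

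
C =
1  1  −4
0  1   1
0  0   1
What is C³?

[[1, 3, −9], [0, 1, 3], [0, 0, 1]]

C = I + N where N = [[0, 1, −4], [0, 0, 1], [0, 0, 0]] is strictly upper-triangular, so N³ = 0.
(I + N)³ = I + 3·N + 3·N² = [[1, 3, −9], [0, 1, 3], [0, 0, 1]].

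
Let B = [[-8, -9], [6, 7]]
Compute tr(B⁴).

tr B = -1 and det B = -2, so the characteristic polynomial is λ² − (-1)λ + (-2) with roots 1 and -2.
Eigenvectors give P = [[1, 3], [-1, -2]] with P⁻¹ = [[-2, -3], [1, 1]], and B = P·diag(1, -2)·P⁻¹.
Then B⁴ = P·diag(1, 16)·P⁻¹ = [[1, 48], [-1, -32]] · [[-2, -3], [1, 1]] = [[46, 45], [-30, -29]].

17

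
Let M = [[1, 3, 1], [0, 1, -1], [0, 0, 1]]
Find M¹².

[[1, 36, -186], [0, 1, -12], [0, 0, 1]]

M = I + N where N = [[0, 3, 1], [0, 0, -1], [0, 0, 0]] is strictly upper-triangular, so N³ = 0.
(I + N)¹² = I + 12·N + 66·N² = [[1, 36, -186], [0, 1, -12], [0, 0, 1]].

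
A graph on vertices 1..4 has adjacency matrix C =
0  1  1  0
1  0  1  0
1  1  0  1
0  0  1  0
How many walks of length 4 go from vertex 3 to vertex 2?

The number of length-4 walks from vertex 3 to vertex 2 is entry (3,2) of C⁴, where C is the adjacency matrix.
C² = [[2, 1, 1, 1], [1, 2, 1, 1], [1, 1, 3, 0], [1, 1, 0, 1]]
C³ = [[2, 3, 4, 1], [3, 2, 4, 1], [4, 4, 2, 3], [1, 1, 3, 0]]
C⁴ = [[7, 6, 6, 4], [6, 7, 6, 4], [6, 6, 11, 2], [4, 4, 2, 3]]

6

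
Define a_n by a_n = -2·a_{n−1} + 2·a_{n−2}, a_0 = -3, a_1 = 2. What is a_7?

1376

With companion matrix Q = [[-2, 2], [1, 0]], [a_n, a_{n−1}]ᵀ = Q·[a_{n−1}, a_{n−2}]ᵀ, so [a_7, a_6]ᵀ = Q^6·[a_1, a_0]ᵀ.
Q^6 = [[328, -240], [-120, 88]], giving [a_7, a_6]ᵀ = [[1376], [-504]].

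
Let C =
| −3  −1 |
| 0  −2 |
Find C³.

C² = [[9, 5], [0, 4]]
C³ = [[−27, −19], [0, −8]]

[[−27, −19], [0, −8]]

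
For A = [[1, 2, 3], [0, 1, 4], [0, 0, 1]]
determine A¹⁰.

[[1, 20, 390], [0, 1, 40], [0, 0, 1]]

A = I + N where N = [[0, 2, 3], [0, 0, 4], [0, 0, 0]] is strictly upper-triangular, so N³ = 0.
(I + N)¹⁰ = I + 10·N + 45·N² = [[1, 20, 390], [0, 1, 40], [0, 0, 1]].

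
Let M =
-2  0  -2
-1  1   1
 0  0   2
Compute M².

[[4, 0, 0], [1, 1, 5], [0, 0, 4]]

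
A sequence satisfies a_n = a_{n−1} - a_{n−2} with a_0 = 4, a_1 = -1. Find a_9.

-4

With companion matrix M = [[1, -1], [1, 0]], [a_n, a_{n−1}]ᵀ = M·[a_{n−1}, a_{n−2}]ᵀ, so [a_9, a_8]ᵀ = M^8·[a_1, a_0]ᵀ.
M^8 = [[0, -1], [1, -1]], giving [a_9, a_8]ᵀ = [[-4], [-5]].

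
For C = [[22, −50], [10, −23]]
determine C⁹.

[[81292, −201950], [40390, −100463]]

tr C = −1 and det C = −6, so the characteristic polynomial is λ² − (−1)λ + (−6) with roots −3 and 2.
Eigenvectors give P = [[2, 5], [1, 2]] with P⁻¹ = [[−2, 5], [1, −2]], and C = P·diag(−3, 2)·P⁻¹.
Then C⁹ = P·diag(−19683, 512)·P⁻¹ = [[−39366, 2560], [−19683, 1024]] · [[−2, 5], [1, −2]] = [[81292, −201950], [40390, −100463]].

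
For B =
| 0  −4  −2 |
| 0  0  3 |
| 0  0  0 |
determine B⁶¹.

[[0, 0, 0], [0, 0, 0], [0, 0, 0]]

B is strictly triangular, hence nilpotent: B³ = 0, so B⁶¹ = 0.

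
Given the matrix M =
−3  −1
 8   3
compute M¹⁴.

[[1, 0], [0, 1]]

M² = I (check: tr M = 0 and det M = −1), so M¹⁴ = I since 14 is even.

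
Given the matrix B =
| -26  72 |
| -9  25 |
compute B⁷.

[[-1160, 3096], [-387, 1033]]

tr B = -1 and det B = -2, so the characteristic polynomial is λ² − (-1)λ + (-2) with roots -2 and 1.
Eigenvectors give P = [[3, -8], [1, -3]] with P⁻¹ = [[3, -8], [1, -3]], and B = P·diag(-2, 1)·P⁻¹.
Then B⁷ = P·diag(-128, 1)·P⁻¹ = [[-384, -8], [-128, -3]] · [[3, -8], [1, -3]] = [[-1160, 3096], [-387, 1033]].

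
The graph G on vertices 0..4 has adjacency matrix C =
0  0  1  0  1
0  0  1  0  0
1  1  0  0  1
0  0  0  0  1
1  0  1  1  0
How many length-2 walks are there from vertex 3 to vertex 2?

1

The number of length-2 walks from vertex 3 to vertex 2 is entry (3,2) of C^2, where C is the adjacency matrix.
C^2 = [[2, 1, 1, 1, 1], [1, 1, 0, 0, 1], [1, 0, 3, 1, 1], [1, 0, 1, 1, 0], [1, 1, 1, 0, 3]]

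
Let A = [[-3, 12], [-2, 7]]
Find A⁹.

[[-39363, 118092], [-19682, 59047]]

tr A = 4 and det A = 3, so the characteristic polynomial is λ² − (4)λ + (3) with roots 1 and 3.
Eigenvectors give P = [[3, 2], [1, 1]] with P⁻¹ = [[1, -2], [-1, 3]], and A = P·diag(1, 3)·P⁻¹.
Then A⁹ = P·diag(1, 19683)·P⁻¹ = [[3, 39366], [1, 19683]] · [[1, -2], [-1, 3]] = [[-39363, 118092], [-19682, 59047]].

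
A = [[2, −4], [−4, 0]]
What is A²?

[[20, −8], [−8, 16]]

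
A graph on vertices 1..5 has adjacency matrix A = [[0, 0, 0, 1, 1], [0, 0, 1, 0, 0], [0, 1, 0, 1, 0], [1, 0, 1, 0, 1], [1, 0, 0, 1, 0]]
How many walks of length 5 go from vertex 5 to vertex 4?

The number of length-5 walks from vertex 5 to vertex 4 is entry (5,4) of A⁵, where A is the adjacency matrix.
A² = [[2, 0, 1, 1, 1], [0, 1, 0, 1, 0], [1, 0, 2, 0, 1], [1, 1, 0, 3, 1], [1, 0, 1, 1, 2]]
A³ = [[2, 1, 1, 4, 3], [1, 0, 2, 0, 1], [1, 2, 0, 4, 1], [4, 0, 4, 2, 4], [3, 1, 1, 4, 2]]
A⁴ = [[7, 1, 5, 6, 6], [1, 2, 0, 4, 1], [5, 0, 6, 2, 5], [6, 4, 2, 12, 6], [6, 1, 5, 6, 7]]
A⁵ = [[12, 5, 7, 18, 13], [5, 0, 6, 2, 5], [7, 6, 2, 16, 7], [18, 2, 16, 14, 18], [13, 5, 7, 18, 12]]

18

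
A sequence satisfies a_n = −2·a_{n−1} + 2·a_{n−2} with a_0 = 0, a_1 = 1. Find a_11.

18272

With companion matrix T = [[−2, 2], [1, 0]], [a_n, a_{n−1}]ᵀ = T·[a_{n−1}, a_{n−2}]ᵀ, so [a_11, a_10]ᵀ = T¹⁰·[a_1, a_0]ᵀ.
T¹⁰ = [[18272, −13376], [−6688, 4896]], giving [a_11, a_10]ᵀ = [[18272], [−6688]].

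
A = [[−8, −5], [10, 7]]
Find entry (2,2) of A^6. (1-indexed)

−601

tr A = −1 and det A = −6, so the characteristic polynomial is λ² − (−1)λ + (−6) with roots 2 and −3.
Eigenvectors give P = [[−1, −1], [2, 1]] with P⁻¹ = [[1, 1], [−2, −1]], and A = P·diag(2, −3)·P⁻¹.
Then A^6 = P·diag(64, 729)·P⁻¹ = [[−64, −729], [128, 729]] · [[1, 1], [−2, −1]] = [[1394, 665], [−1330, −601]].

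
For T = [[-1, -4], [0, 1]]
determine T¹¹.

[[-1, -4], [0, 1]]

T² = I (check: tr T = 0 and det T = -1), so T¹¹ = T since 11 is odd.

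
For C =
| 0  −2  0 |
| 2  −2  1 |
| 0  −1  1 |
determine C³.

C² = [[−4, 4, −2], [−4, −1, −1], [−2, 1, 0]]
C³ = [[8, 2, 2], [−2, 11, −2], [2, 2, 1]]

[[8, 2, 2], [−2, 11, −2], [2, 2, 1]]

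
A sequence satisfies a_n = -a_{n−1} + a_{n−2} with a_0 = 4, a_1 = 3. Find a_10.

-29

With companion matrix B = [[-1, 1], [1, 0]], [a_n, a_{n−1}]ᵀ = B·[a_{n−1}, a_{n−2}]ᵀ, so [a_10, a_9]ᵀ = B^9·[a_1, a_0]ᵀ.
B^9 = [[-55, 34], [34, -21]], giving [a_10, a_9]ᵀ = [[-29], [18]].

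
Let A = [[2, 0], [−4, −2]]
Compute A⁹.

[[512, 0], [−1024, −512]]

tr A = 0 and det A = −4, so the characteristic polynomial is λ² − (0)λ + (−4) with roots −2 and 2.
Eigenvectors give P = [[0, 1], [−1, −1]] with P⁻¹ = [[−1, −1], [1, 0]], and A = P·diag(−2, 2)·P⁻¹.
Then A⁹ = P·diag(−512, 512)·P⁻¹ = [[0, 512], [512, −512]] · [[−1, −1], [1, 0]] = [[512, 0], [−1024, −512]].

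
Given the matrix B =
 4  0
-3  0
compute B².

[[16, 0], [-12, 0]]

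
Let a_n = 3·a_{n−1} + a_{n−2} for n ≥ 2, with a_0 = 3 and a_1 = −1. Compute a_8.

With companion matrix B = [[3, 1], [1, 0]], [a_n, a_{n−1}]ᵀ = B·[a_{n−1}, a_{n−2}]ᵀ, so [a_8, a_7]ᵀ = B^7·[a_1, a_0]ᵀ.
B^7 = [[3927, 1189], [1189, 360]], giving [a_8, a_7]ᵀ = [[−360], [−109]].

−360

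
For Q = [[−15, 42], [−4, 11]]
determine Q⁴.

tr Q = −4 and det Q = 3, so the characteristic polynomial is λ² − (−4)λ + (3) with roots −3 and −1.
Eigenvectors give P = [[7, 3], [2, 1]] with P⁻¹ = [[1, −3], [−2, 7]], and Q = P·diag(−3, −1)·P⁻¹.
Then Q⁴ = P·diag(81, 1)·P⁻¹ = [[567, 3], [162, 1]] · [[1, −3], [−2, 7]] = [[561, −1680], [160, −479]].

[[561, −1680], [160, −479]]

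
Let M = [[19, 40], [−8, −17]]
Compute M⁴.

[[401, 800], [−160, −319]]

tr M = 2 and det M = −3, so the characteristic polynomial is λ² − (2)λ + (−3) with roots −1 and 3.
Eigenvectors give P = [[−2, 5], [1, −2]] with P⁻¹ = [[2, 5], [1, 2]], and M = P·diag(−1, 3)·P⁻¹.
Then M⁴ = P·diag(1, 81)·P⁻¹ = [[−2, 405], [1, −162]] · [[2, 5], [1, 2]] = [[401, 800], [−160, −319]].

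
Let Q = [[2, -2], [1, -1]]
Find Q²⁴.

Q² = Q (a projection; rank 1, trace 1), so Q²⁴ = Q.

[[2, -2], [1, -1]]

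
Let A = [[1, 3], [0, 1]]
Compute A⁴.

[[1, 12], [0, 1]]

A = I + N where N = [[0, 3], [0, 0]] is strictly upper-triangular, so N² = 0.
(I + N)⁴ = I + 4·N = [[1, 12], [0, 1]].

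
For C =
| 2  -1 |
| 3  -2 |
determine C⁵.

[[2, -1], [3, -2]]

C² = I (check: tr C = 0 and det C = -1), so C⁵ = C since 5 is odd.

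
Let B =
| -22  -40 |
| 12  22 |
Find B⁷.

tr B = 0 and det B = -4, so the characteristic polynomial is λ² − (0)λ + (-4) with roots 2 and -2.
Eigenvectors give P = [[5, -2], [-3, 1]] with P⁻¹ = [[-1, -2], [-3, -5]], and B = P·diag(2, -2)·P⁻¹.
Then B⁷ = P·diag(128, -128)·P⁻¹ = [[640, 256], [-384, -128]] · [[-1, -2], [-3, -5]] = [[-1408, -2560], [768, 1408]].

[[-1408, -2560], [768, 1408]]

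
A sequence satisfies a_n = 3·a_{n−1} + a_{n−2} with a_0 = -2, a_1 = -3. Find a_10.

With companion matrix A = [[3, 1], [1, 0]], [a_n, a_{n−1}]ᵀ = A·[a_{n−1}, a_{n−2}]ᵀ, so [a_10, a_9]ᵀ = A⁹·[a_1, a_0]ᵀ.
A⁹ = [[42837, 12970], [12970, 3927]], giving [a_10, a_9]ᵀ = [[-154451], [-46764]].

-154451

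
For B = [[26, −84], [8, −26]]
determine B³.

tr B = 0 and det B = −4, so the characteristic polynomial is λ² − (0)λ + (−4) with roots −2 and 2.
Eigenvectors give P = [[3, −7], [1, −2]] with P⁻¹ = [[−2, 7], [−1, 3]], and B = P·diag(−2, 2)·P⁻¹.
Then B³ = P·diag(−8, 8)·P⁻¹ = [[−24, −56], [−8, −16]] · [[−2, 7], [−1, 3]] = [[104, −336], [32, −104]].

[[104, −336], [32, −104]]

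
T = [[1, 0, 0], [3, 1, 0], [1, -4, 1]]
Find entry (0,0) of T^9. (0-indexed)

1

T = I + N where N = [[0, 0, 0], [3, 0, 0], [1, -4, 0]] is strictly lower-triangular, so N^3 = 0.
(I + N)^9 = I + 9·N + 36·N^2 = [[1, 0, 0], [27, 1, 0], [-423, -36, 1]].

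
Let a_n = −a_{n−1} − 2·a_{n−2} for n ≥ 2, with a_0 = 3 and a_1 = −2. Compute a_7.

16

With companion matrix A = [[−1, −2], [1, 0]], [a_n, a_{n−1}]ᵀ = A·[a_{n−1}, a_{n−2}]ᵀ, so [a_7, a_6]ᵀ = A^6·[a_1, a_0]ᵀ.
A^6 = [[7, 10], [−5, 2]], giving [a_7, a_6]ᵀ = [[16], [16]].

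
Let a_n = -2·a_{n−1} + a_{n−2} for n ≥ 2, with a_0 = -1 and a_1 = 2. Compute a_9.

2378

With companion matrix B = [[-2, 1], [1, 0]], [a_n, a_{n−1}]ᵀ = B·[a_{n−1}, a_{n−2}]ᵀ, so [a_9, a_8]ᵀ = B⁸·[a_1, a_0]ᵀ.
B⁸ = [[985, -408], [-408, 169]], giving [a_9, a_8]ᵀ = [[2378], [-985]].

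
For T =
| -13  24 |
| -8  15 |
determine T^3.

tr T = 2 and det T = -3, so the characteristic polynomial is λ² − (2)λ + (-3) with roots -1 and 3.
Eigenvectors give P = [[2, 3], [1, 2]] with P⁻¹ = [[2, -3], [-1, 2]], and T = P·diag(-1, 3)·P⁻¹.
Then T^3 = P·diag(-1, 27)·P⁻¹ = [[-2, 81], [-1, 54]] · [[2, -3], [-1, 2]] = [[-85, 168], [-56, 111]].

[[-85, 168], [-56, 111]]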